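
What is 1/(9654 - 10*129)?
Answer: 1/8364 ≈ 0.00011956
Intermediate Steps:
1/(9654 - 10*129) = 1/(9654 - 1290) = 1/8364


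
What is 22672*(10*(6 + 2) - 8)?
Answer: 1632384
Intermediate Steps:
22672*(10*(6 + 2) - 8) = 22672*(10*8 - 8) = 22672*(80 - 8) = 22672*72 = 1632384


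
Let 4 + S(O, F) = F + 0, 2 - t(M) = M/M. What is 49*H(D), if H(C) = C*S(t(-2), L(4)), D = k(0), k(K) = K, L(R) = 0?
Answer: 0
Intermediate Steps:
t(M) = 1 (t(M) = 2 - M/M = 2 - 1*1 = 2 - 1 = 1)
S(O, F) = -4 + F (S(O, F) = -4 + (F + 0) = -4 + F)
D = 0
H(C) = -4*C (H(C) = C*(-4 + 0) = C*(-4) = -4*C)
49*H(D) = 49*(-4*0) = 49*0 = 0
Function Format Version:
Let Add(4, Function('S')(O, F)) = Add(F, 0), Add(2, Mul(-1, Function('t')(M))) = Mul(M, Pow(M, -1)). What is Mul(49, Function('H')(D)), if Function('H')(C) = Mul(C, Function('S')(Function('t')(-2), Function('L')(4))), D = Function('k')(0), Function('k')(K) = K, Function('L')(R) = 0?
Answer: 0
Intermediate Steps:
Function('t')(M) = 1 (Function('t')(M) = Add(2, Mul(-1, Mul(M, Pow(M, -1)))) = Add(2, Mul(-1, 1)) = Add(2, -1) = 1)
Function('S')(O, F) = Add(-4, F) (Function('S')(O, F) = Add(-4, Add(F, 0)) = Add(-4, F))
D = 0
Function('H')(C) = Mul(-4, C) (Function('H')(C) = Mul(C, Add(-4, 0)) = Mul(C, -4) = Mul(-4, C))
Mul(49, Function('H')(D)) = Mul(49, Mul(-4, 0)) = Mul(49, 0) = 0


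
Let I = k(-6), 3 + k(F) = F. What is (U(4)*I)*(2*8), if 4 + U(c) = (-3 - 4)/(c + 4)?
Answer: 702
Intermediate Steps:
k(F) = -3 + F
I = -9 (I = -3 - 6 = -9)
U(c) = -4 - 7/(4 + c) (U(c) = -4 + (-3 - 4)/(c + 4) = -4 - 7/(4 + c))
(U(4)*I)*(2*8) = (((-23 - 4*4)/(4 + 4))*(-9))*(2*8) = (((-23 - 16)/8)*(-9))*16 = (((1/8)*(-39))*(-9))*16 = -39/8*(-9)*16 = (351/8)*16 = 702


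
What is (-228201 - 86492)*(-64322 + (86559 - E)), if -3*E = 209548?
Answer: -86936773487/3 ≈ -2.8979e+10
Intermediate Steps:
E = -209548/3 (E = -1/3*209548 = -209548/3 ≈ -69849.)
(-228201 - 86492)*(-64322 + (86559 - E)) = (-228201 - 86492)*(-64322 + (86559 - 1*(-209548/3))) = -314693*(-64322 + (86559 + 209548/3)) = -314693*(-64322 + 469225/3) = -314693*276259/3 = -86936773487/3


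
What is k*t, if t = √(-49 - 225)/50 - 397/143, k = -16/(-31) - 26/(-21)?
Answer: -453374/93093 + 571*I*√274/16275 ≈ -4.8701 + 0.58075*I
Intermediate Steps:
k = 1142/651 (k = -16*(-1/31) - 26*(-1/21) = 16/31 + 26/21 = 1142/651 ≈ 1.7542)
t = -397/143 + I*√274/50 (t = √(-274)*(1/50) - 397*1/143 = (I*√274)*(1/50) - 397/143 = I*√274/50 - 397/143 = -397/143 + I*√274/50 ≈ -2.7762 + 0.33106*I)
k*t = 1142*(-397/143 + I*√274/50)/651 = -453374/93093 + 571*I*√274/16275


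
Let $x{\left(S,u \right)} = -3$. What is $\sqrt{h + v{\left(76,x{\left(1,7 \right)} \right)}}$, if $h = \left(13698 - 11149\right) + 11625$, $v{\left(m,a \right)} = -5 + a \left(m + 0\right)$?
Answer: $3 \sqrt{1549} \approx 118.07$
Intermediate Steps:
$v{\left(m,a \right)} = -5 + a m$
$h = 14174$ ($h = 2549 + 11625 = 14174$)
$\sqrt{h + v{\left(76,x{\left(1,7 \right)} \right)}} = \sqrt{14174 - 233} = \sqrt{13941} = 3 \sqrt{1549}$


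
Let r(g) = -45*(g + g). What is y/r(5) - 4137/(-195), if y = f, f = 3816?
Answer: 4139/325 ≈ 12.735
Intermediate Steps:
r(g) = -90*g
y = 3816
y/r(5) - 4137/(-195) = 3816/((-90*5)) - 4137/(-195) = 3816/(-450) - 4137*(-1/195) = 3816*(-1/450) + 1379/65 = -212/25 + 1379/65 = 4139/325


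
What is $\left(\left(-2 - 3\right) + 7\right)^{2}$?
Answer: $4$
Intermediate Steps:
$\left(\left(-2 - 3\right) + 7\right)^{2} = \left(-5 + 7\right)^{2} = 2^{2} = 4$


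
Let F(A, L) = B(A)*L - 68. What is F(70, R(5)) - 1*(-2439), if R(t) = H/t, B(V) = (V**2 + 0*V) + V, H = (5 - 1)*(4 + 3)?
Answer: 30203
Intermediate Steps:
H = 28 (H = 4*7 = 28)
B(V) = V + V**2 (B(V) = (V**2 + 0) + V = V**2 + V = V + V**2)
R(t) = 28/t
F(A, L) = -68 + A*L*(1 + A) (F(A, L) = (A*(1 + A))*L - 68 = A*L*(1 + A) - 68 = -68 + A*L*(1 + A))
F(70, R(5)) - 1*(-2439) = (-68 + 70*(28/5)*(1 + 70)) - 1*(-2439) = (-68 + 70*(28*(1/5))*71) + 2439 = (-68 + 70*(28/5)*71) + 2439 = (-68 + 27832) + 2439 = 27764 + 2439 = 30203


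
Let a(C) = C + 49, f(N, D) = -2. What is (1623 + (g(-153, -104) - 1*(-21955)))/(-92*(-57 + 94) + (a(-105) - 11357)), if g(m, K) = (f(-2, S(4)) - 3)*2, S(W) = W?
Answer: -7856/4939 ≈ -1.5906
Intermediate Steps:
a(C) = 49 + C
g(m, K) = -10 (g(m, K) = (-2 - 3)*2 = -5*2 = -10)
(1623 + (g(-153, -104) - 1*(-21955)))/(-92*(-57 + 94) + (a(-105) - 11357)) = (1623 + (-10 - 1*(-21955)))/(-92*(-57 + 94) + ((49 - 105) - 11357)) = (1623 + (-10 + 21955))/(-92*37 + (-56 - 11357)) = (1623 + 21945)/(-3404 - 11413) = 23568/(-14817) = 23568*(-1/14817) = -7856/4939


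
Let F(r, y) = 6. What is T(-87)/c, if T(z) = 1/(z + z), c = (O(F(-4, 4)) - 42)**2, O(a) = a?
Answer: -1/225504 ≈ -4.4345e-6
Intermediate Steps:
c = 1296 (c = (6 - 42)**2 = (-36)**2 = 1296)
T(z) = 1/(2*z)
T(-87)/c = ((1/2)/(-87))/1296 = ((1/2)*(-1/87))*(1/1296) = -1/174*1/1296 = -1/225504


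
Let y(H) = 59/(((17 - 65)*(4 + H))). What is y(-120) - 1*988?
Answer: -5501125/5568 ≈ -987.99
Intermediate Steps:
y(H) = 59/(-192 - 48*H) (y(H) = 59/((-48*(4 + H))) = 59/(-192 - 48*H))
y(-120) - 1*988 = -59/(192 + 48*(-120)) - 1*988 = -59/(192 - 5760) - 988 = -59/(-5568) - 988 = -59*(-1/5568) - 988 = 59/5568 - 988 = -5501125/5568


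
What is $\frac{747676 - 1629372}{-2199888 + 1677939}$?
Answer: $\frac{881696}{521949} \approx 1.6892$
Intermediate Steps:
$\frac{747676 - 1629372}{-2199888 + 1677939} = - \frac{881696}{-521949} = \left(-881696\right) \left(- \frac{1}{521949}\right) = \frac{881696}{521949}$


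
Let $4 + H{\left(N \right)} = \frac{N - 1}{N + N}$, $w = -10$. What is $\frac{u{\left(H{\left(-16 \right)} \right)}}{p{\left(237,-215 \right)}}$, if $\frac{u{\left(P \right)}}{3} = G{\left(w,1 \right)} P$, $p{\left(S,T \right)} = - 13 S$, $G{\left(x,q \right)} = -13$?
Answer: $- \frac{111}{2528} \approx -0.043908$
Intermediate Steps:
$H{\left(N \right)} = -4 + \frac{-1 + N}{2 N}$ ($H{\left(N \right)} = -4 + \frac{N - 1}{N + N} = -4 + \frac{-1 + N}{2 N}$)
$u{\left(P \right)} = - 39 P$ ($u{\left(P \right)} = 3 \left(- 13 P\right) = - 39 P$)
$\frac{u{\left(H{\left(-16 \right)} \right)}}{p{\left(237,-215 \right)}} = \frac{\left(-39\right) \frac{-1 - -112}{2 \left(-16\right)}}{\left(-13\right) 237} = \frac{\left(-39\right) \frac{1}{2} \left(- \frac{1}{16}\right) \left(-1 + 112\right)}{-3081} = - 39 \cdot \frac{1}{2} \left(- \frac{1}{16}\right) 111 \left(- \frac{1}{3081}\right) = \left(-39\right) \left(- \frac{111}{32}\right) \left(- \frac{1}{3081}\right) = \frac{4329}{32} \left(- \frac{1}{3081}\right) = - \frac{111}{2528}$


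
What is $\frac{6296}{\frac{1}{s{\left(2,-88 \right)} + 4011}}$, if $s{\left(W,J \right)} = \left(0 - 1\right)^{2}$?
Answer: $25259552$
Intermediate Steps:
$s{\left(W,J \right)} = 1$ ($s{\left(W,J \right)} = \left(-1\right)^{2} = 1$)
$\frac{6296}{\frac{1}{s{\left(2,-88 \right)} + 4011}} = \frac{6296}{\frac{1}{1 + 4011}} = \frac{6296}{\frac{1}{4012}} = 6296 \frac{1}{\frac{1}{4012}} = 6296 \cdot 4012 = 25259552$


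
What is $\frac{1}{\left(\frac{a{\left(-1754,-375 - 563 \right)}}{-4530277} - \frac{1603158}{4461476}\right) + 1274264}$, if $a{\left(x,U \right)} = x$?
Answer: $\frac{10105861054426}{12877531303194899533} \approx 7.8477 \cdot 10^{-7}$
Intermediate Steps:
$\frac{1}{\left(\frac{a{\left(-1754,-375 - 563 \right)}}{-4530277} - \frac{1603158}{4461476}\right) + 1274264} = \frac{1}{\left(- \frac{1754}{-4530277} - \frac{1603158}{4461476}\right) + 1274264} = \frac{1}{\left(\left(-1754\right) \left(- \frac{1}{4530277}\right) - \frac{801579}{2230738}\right) + 1274264} = \frac{1}{\left(\frac{1754}{4530277} - \frac{801579}{2230738}\right) + 1274264} = \frac{1}{- \frac{3627462192931}{10105861054426} + 1274264} = \frac{1}{\frac{12877531303194899533}{10105861054426}} = \frac{10105861054426}{12877531303194899533}$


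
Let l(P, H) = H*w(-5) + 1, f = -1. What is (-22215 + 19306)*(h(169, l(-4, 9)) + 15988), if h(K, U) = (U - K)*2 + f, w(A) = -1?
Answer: -45476397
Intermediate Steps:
l(P, H) = 1 - H (l(P, H) = H*(-1) + 1 = -H + 1 = 1 - H)
h(K, U) = -1 - 2*K + 2*U (h(K, U) = (U - K)*2 - 1 = (-2*K + 2*U) - 1 = -1 - 2*K + 2*U)
(-22215 + 19306)*(h(169, l(-4, 9)) + 15988) = (-22215 + 19306)*((-1 - 2*169 + 2*(1 - 1*9)) + 15988) = -2909*((-1 - 338 + 2*(1 - 9)) + 15988) = -2909*((-1 - 338 + 2*(-8)) + 15988) = -2909*((-1 - 338 - 16) + 15988) = -2909*(-355 + 15988) = -2909*15633 = -45476397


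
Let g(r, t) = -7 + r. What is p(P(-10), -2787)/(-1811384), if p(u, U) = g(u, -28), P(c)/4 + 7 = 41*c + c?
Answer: 1715/1811384 ≈ 0.00094679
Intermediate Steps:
P(c) = -28 + 168*c (P(c) = -28 + 4*(41*c + c) = -28 + 4*(42*c) = -28 + 168*c)
p(u, U) = -7 + u
p(P(-10), -2787)/(-1811384) = (-7 + (-28 + 168*(-10)))/(-1811384) = (-7 + (-28 - 1680))*(-1/1811384) = (-7 - 1708)*(-1/1811384) = -1715*(-1/1811384) = 1715/1811384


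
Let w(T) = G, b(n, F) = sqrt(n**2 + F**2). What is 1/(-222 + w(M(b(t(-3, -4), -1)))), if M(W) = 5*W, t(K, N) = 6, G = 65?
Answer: -1/157 ≈ -0.0063694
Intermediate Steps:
b(n, F) = sqrt(F**2 + n**2)
w(T) = 65
1/(-222 + w(M(b(t(-3, -4), -1)))) = 1/(-222 + 65) = 1/(-157) = -1/157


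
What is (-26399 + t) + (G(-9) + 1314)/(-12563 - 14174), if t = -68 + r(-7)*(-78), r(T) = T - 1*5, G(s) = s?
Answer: -682623652/26737 ≈ -25531.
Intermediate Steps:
r(T) = -5 + T (r(T) = T - 5 = -5 + T)
t = 868 (t = -68 + (-5 - 7)*(-78) = -68 - 12*(-78) = -68 + 936 = 868)
(-26399 + t) + (G(-9) + 1314)/(-12563 - 14174) = (-26399 + 868) + (-9 + 1314)/(-12563 - 14174) = -25531 + 1305/(-26737) = -25531 + 1305*(-1/26737) = -25531 - 1305/26737 = -682623652/26737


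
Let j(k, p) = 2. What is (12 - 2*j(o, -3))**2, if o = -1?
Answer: 64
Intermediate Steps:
(12 - 2*j(o, -3))**2 = (12 - 2*2)**2 = (12 - 4)**2 = 8**2 = 64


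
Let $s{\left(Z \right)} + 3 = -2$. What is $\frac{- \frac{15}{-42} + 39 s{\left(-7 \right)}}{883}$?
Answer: $- \frac{2725}{12362} \approx -0.22043$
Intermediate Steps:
$s{\left(Z \right)} = -5$ ($s{\left(Z \right)} = -3 - 2 = -5$)
$\frac{- \frac{15}{-42} + 39 s{\left(-7 \right)}}{883} = \frac{- \frac{15}{-42} + 39 \left(-5\right)}{883} = \left(\left(-15\right) \left(- \frac{1}{42}\right) - 195\right) \frac{1}{883} = \left(\frac{5}{14} - 195\right) \frac{1}{883} = \left(- \frac{2725}{14}\right) \frac{1}{883} = - \frac{2725}{12362}$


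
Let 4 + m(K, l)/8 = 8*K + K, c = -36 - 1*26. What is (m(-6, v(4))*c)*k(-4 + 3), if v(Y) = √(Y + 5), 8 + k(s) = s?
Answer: -258912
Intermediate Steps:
k(s) = -8 + s
v(Y) = √(5 + Y)
c = -62 (c = -36 - 26 = -62)
m(K, l) = -32 + 72*K (m(K, l) = -32 + 8*(8*K + K) = -32 + 8*(9*K) = -32 + 72*K)
(m(-6, v(4))*c)*k(-4 + 3) = ((-32 + 72*(-6))*(-62))*(-8 + (-4 + 3)) = ((-32 - 432)*(-62))*(-8 - 1) = -464*(-62)*(-9) = 28768*(-9) = -258912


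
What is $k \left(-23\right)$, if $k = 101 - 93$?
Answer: $-184$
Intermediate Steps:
$k = 8$ ($k = 101 - 93 = 8$)
$k \left(-23\right) = 8 \left(-23\right) = -184$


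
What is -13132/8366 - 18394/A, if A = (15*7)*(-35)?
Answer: 52812052/15372525 ≈ 3.4355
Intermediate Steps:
A = -3675 (A = 105*(-35) = -3675)
-13132/8366 - 18394/A = -13132/8366 - 18394/(-3675) = -13132*1/8366 - 18394*(-1/3675) = -6566/4183 + 18394/3675 = 52812052/15372525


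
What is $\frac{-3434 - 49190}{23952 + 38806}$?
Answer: $- \frac{26312}{31379} \approx -0.83852$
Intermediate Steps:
$\frac{-3434 - 49190}{23952 + 38806} = - \frac{52624}{62758} = \left(-52624\right) \frac{1}{62758} = - \frac{26312}{31379}$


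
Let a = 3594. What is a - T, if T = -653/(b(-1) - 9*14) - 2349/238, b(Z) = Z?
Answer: 108775153/30226 ≈ 3598.7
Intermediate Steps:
T = -142909/30226 (T = -653/(-1 - 9*14) - 2349/238 = -653/(-1 - 126) - 2349*1/238 = -653/(-127) - 2349/238 = -653*(-1/127) - 2349/238 = 653/127 - 2349/238 = -142909/30226 ≈ -4.7280)
a - T = 3594 - 1*(-142909/30226) = 3594 + 142909/30226 = 108775153/30226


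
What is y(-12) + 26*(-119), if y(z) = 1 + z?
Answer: -3105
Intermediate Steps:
y(-12) + 26*(-119) = (1 - 12) + 26*(-119) = -11 - 3094 = -3105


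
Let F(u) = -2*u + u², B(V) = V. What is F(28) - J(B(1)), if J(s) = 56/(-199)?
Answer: 144928/199 ≈ 728.28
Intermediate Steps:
J(s) = -56/199 (J(s) = 56*(-1/199) = -56/199)
F(u) = u² - 2*u
F(28) - J(B(1)) = 28*(-2 + 28) - 1*(-56/199) = 28*26 + 56/199 = 728 + 56/199 = 144928/199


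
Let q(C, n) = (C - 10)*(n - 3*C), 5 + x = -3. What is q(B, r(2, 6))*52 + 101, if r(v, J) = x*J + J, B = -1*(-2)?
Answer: 20069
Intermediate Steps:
x = -8 (x = -5 - 3 = -8)
B = 2
r(v, J) = -7*J (r(v, J) = -8*J + J = -7*J)
q(C, n) = (-10 + C)*(n - 3*C)
q(B, r(2, 6))*52 + 101 = (-(-70)*6 - 3*2² + 30*2 + 2*(-7*6))*52 + 101 = (-10*(-42) - 3*4 + 60 + 2*(-42))*52 + 101 = (420 - 12 + 60 - 84)*52 + 101 = 384*52 + 101 = 19968 + 101 = 20069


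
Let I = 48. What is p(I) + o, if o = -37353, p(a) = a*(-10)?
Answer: -37833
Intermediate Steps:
p(a) = -10*a
p(I) + o = -10*48 - 37353 = -480 - 37353 = -37833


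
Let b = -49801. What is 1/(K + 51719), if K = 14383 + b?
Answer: 1/16301 ≈ 6.1346e-5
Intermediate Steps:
K = -35418 (K = 14383 - 49801 = -35418)
1/(K + 51719) = 1/(-35418 + 51719) = 1/16301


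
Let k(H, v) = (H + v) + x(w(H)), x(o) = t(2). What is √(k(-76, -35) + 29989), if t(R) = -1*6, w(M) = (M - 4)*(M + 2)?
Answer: 4*√1867 ≈ 172.84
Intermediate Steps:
w(M) = (-4 + M)*(2 + M)
t(R) = -6
x(o) = -6
k(H, v) = -6 + H + v (k(H, v) = (H + v) - 6 = -6 + H + v)
√(k(-76, -35) + 29989) = √((-6 - 76 - 35) + 29989) = √(-117 + 29989) = √29872 = 4*√1867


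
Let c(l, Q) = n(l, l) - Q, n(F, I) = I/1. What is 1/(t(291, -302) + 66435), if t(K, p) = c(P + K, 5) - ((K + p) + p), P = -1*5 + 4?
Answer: 1/67033 ≈ 1.4918e-5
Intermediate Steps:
P = -1 (P = -5 + 4 = -1)
n(F, I) = I (n(F, I) = I*1 = I)
c(l, Q) = l - Q
t(K, p) = -6 - 2*p (t(K, p) = ((-1 + K) - 1*5) - ((K + p) + p) = ((-1 + K) - 5) - (K + 2*p) = (-6 + K) + (-K - 2*p) = -6 - 2*p)
1/(t(291, -302) + 66435) = 1/((-6 - 2*(-302)) + 66435) = 1/((-6 + 604) + 66435) = 1/(598 + 66435) = 1/67033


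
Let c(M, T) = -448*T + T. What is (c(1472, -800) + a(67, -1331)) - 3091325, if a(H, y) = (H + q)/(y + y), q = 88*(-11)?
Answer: -7277175049/2662 ≈ -2.7337e+6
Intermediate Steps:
q = -968
c(M, T) = -447*T
a(H, y) = (-968 + H)/(2*y) (a(H, y) = (H - 968)/(y + y) = (-968 + H)/((2*y)) = (-968 + H)*(1/(2*y)) = (-968 + H)/(2*y))
(c(1472, -800) + a(67, -1331)) - 3091325 = (-447*(-800) + (½)*(-968 + 67)/(-1331)) - 3091325 = (357600 + (½)*(-1/1331)*(-901)) - 3091325 = (357600 + 901/2662) - 3091325 = 951932101/2662 - 3091325 = -7277175049/2662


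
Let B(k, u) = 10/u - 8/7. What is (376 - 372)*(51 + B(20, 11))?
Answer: 15636/77 ≈ 203.06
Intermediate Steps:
B(k, u) = -8/7 + 10/u (B(k, u) = 10/u - 8*1/7 = 10/u - 8/7 = -8/7 + 10/u)
(376 - 372)*(51 + B(20, 11)) = (376 - 372)*(51 + (-8/7 + 10/11)) = 4*(51 + (-8/7 + 10*(1/11))) = 4*(51 + (-8/7 + 10/11)) = 4*(51 - 18/77) = 4*(3909/77) = 15636/77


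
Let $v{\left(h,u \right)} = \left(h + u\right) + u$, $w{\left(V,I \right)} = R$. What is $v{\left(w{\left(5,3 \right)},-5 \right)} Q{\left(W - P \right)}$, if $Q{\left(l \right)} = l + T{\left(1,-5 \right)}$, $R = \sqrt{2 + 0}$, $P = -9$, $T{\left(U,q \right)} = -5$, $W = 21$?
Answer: $-250 + 25 \sqrt{2} \approx -214.64$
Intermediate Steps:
$R = \sqrt{2} \approx 1.4142$
$w{\left(V,I \right)} = \sqrt{2}$
$v{\left(h,u \right)} = h + 2 u$
$Q{\left(l \right)} = -5 + l$ ($Q{\left(l \right)} = l - 5 = -5 + l$)
$v{\left(w{\left(5,3 \right)},-5 \right)} Q{\left(W - P \right)} = \left(\sqrt{2} + 2 \left(-5\right)\right) \left(-5 + \left(21 - -9\right)\right) = \left(\sqrt{2} - 10\right) \left(-5 + \left(21 + 9\right)\right) = \left(-10 + \sqrt{2}\right) \left(-5 + 30\right) = \left(-10 + \sqrt{2}\right) 25 = -250 + 25 \sqrt{2}$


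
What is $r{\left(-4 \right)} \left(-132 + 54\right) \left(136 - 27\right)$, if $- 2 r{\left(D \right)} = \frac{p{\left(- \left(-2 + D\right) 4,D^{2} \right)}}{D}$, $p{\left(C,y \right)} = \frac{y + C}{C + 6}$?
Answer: $-1417$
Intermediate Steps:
$p{\left(C,y \right)} = \frac{C + y}{6 + C}$
$r{\left(D \right)} = - \frac{8 + D^{2} - 4 D}{2 D \left(14 - 4 D\right)}$ ($r{\left(D \right)} = - \frac{\frac{- \left(-2 + D\right) 4 + D^{2}}{6 - \left(-2 + D\right) 4} \frac{1}{D}}{2} = - \frac{\frac{- (-8 + 4 D) + D^{2}}{6 - \left(-8 + 4 D\right)} \frac{1}{D}}{2} = - \frac{\frac{\left(8 - 4 D\right) + D^{2}}{6 - \left(-8 + 4 D\right)} \frac{1}{D}}{2} = - \frac{\frac{8 + D^{2} - 4 D}{14 - 4 D} \frac{1}{D}}{2} = - \frac{\frac{1}{D} \frac{1}{14 - 4 D} \left(8 + D^{2} - 4 D\right)}{2} = - \frac{8 + D^{2} - 4 D}{2 D \left(14 - 4 D\right)}$)
$r{\left(-4 \right)} \left(-132 + 54\right) \left(136 - 27\right) = \frac{2 - -4 + \frac{\left(-4\right)^{2}}{4}}{\left(-4\right) \left(-7 + 2 \left(-4\right)\right)} \left(-132 + 54\right) \left(136 - 27\right) = - \frac{2 + 4 + \frac{1}{4} \cdot 16}{4 \left(-7 - 8\right)} \left(\left(-78\right) 109\right) = - \frac{2 + 4 + 4}{4 \left(-15\right)} \left(-8502\right) = \left(- \frac{1}{4}\right) \left(- \frac{1}{15}\right) 10 \left(-8502\right) = \frac{1}{6} \left(-8502\right) = -1417$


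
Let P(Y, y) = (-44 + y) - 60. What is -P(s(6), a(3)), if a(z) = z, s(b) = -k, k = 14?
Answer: 101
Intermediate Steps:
s(b) = -14 (s(b) = -1*14 = -14)
P(Y, y) = -104 + y
-P(s(6), a(3)) = -(-104 + 3) = -1*(-101) = 101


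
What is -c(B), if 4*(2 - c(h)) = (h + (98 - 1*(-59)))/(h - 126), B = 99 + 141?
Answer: -515/456 ≈ -1.1294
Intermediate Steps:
B = 240
c(h) = 2 - (157 + h)/(4*(-126 + h)) (c(h) = 2 - (h + (98 - 1*(-59)))/(4*(h - 126)) = 2 - (h + (98 + 59))/(4*(-126 + h)) = 2 - (h + 157)/(4*(-126 + h)) = 2 - (157 + h)/(4*(-126 + h)))
-c(B) = -(-1165 + 7*240)/(4*(-126 + 240)) = -(-1165 + 1680)/(4*114) = -515/(4*114) = -1*515/456 = -515/456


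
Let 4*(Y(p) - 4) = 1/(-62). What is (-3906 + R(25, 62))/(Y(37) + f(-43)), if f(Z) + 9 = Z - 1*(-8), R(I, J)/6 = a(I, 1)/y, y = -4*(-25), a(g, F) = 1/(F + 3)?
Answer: 8072369/82675 ≈ 97.640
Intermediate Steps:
a(g, F) = 1/(3 + F)
y = 100
R(I, J) = 3/200 (R(I, J) = 6*(1/((3 + 1)*100)) = 6*((1/100)/4) = 6*((¼)*(1/100)) = 6*(1/400) = 3/200)
f(Z) = -1 + Z (f(Z) = -9 + (Z - 1*(-8)) = -9 + (Z + 8) = -9 + (8 + Z) = -1 + Z)
Y(p) = 991/248 (Y(p) = 4 + (¼)/(-62) = 4 + (¼)*(-1/62) = 4 - 1/248 = 991/248)
(-3906 + R(25, 62))/(Y(37) + f(-43)) = (-3906 + 3/200)/(991/248 + (-1 - 43)) = -781197/(200*(991/248 - 44)) = -781197/(200*(-9921/248)) = -781197/200*(-248/9921) = 8072369/82675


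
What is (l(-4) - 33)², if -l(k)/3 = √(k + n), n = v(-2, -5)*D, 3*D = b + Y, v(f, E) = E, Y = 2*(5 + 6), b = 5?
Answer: 648 + 1386*I ≈ 648.0 + 1386.0*I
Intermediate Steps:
Y = 22 (Y = 2*11 = 22)
D = 9 (D = (5 + 22)/3 = (⅓)*27 = 9)
n = -45 (n = -5*9 = -45)
l(k) = -3*√(-45 + k) (l(k) = -3*√(k - 45) = -3*√(-45 + k))
(l(-4) - 33)² = (-3*√(-45 - 4) - 33)² = (-21*I - 33)² = (-33 - 21*I)²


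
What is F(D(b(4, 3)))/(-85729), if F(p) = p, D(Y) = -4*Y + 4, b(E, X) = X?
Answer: 8/85729 ≈ 9.3317e-5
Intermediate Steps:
D(Y) = 4 - 4*Y
F(D(b(4, 3)))/(-85729) = (4 - 4*3)/(-85729) = (4 - 12)*(-1/85729) = -8*(-1/85729) = 8/85729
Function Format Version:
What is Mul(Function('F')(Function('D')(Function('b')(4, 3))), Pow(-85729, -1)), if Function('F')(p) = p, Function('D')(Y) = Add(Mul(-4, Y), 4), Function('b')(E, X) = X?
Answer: Rational(8, 85729) ≈ 9.3317e-5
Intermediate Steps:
Function('D')(Y) = Add(4, Mul(-4, Y))
Mul(Function('F')(Function('D')(Function('b')(4, 3))), Pow(-85729, -1)) = Mul(Add(4, Mul(-4, 3)), Pow(-85729, -1)) = Mul(Add(4, -12), Rational(-1, 85729)) = Mul(-8, Rational(-1, 85729)) = Rational(8, 85729)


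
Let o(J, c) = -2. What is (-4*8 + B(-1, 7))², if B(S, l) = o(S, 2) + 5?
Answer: 841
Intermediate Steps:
B(S, l) = 3 (B(S, l) = -2 + 5 = 3)
(-4*8 + B(-1, 7))² = (-4*8 + 3)² = (-32 + 3)² = (-29)² = 841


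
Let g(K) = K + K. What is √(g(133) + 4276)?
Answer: √4542 ≈ 67.394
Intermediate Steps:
g(K) = 2*K
√(g(133) + 4276) = √(2*133 + 4276) = √(266 + 4276) = √4542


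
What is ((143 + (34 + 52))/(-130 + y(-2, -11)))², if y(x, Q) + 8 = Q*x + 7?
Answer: 52441/11881 ≈ 4.4139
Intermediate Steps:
y(x, Q) = -1 + Q*x (y(x, Q) = -8 + (Q*x + 7) = -8 + (7 + Q*x) = -1 + Q*x)
((143 + (34 + 52))/(-130 + y(-2, -11)))² = ((143 + (34 + 52))/(-130 + (-1 - 11*(-2))))² = ((143 + 86)/(-130 + (-1 + 22)))² = (229/(-130 + 21))² = (229/(-109))² = (229*(-1/109))² = (-229/109)² = 52441/11881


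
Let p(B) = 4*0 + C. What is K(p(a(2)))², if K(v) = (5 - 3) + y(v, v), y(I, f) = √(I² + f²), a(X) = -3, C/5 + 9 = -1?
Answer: 5004 + 200*√2 ≈ 5286.8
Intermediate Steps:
C = -50 (C = -45 + 5*(-1) = -45 - 5 = -50)
p(B) = -50 (p(B) = 4*0 - 50 = 0 - 50 = -50)
K(v) = 2 + √2*√(v²) (K(v) = (5 - 3) + √(v² + v²) = 2 + √(2*v²) = 2 + √2*√(v²))
K(p(a(2)))² = (2 + √2*√((-50)²))² = (2 + √2*√2500)² = (2 + √2*50)² = (2 + 50*√2)²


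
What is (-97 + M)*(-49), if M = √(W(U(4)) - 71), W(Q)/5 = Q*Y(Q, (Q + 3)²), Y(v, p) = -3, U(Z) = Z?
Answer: 4753 - 49*I*√131 ≈ 4753.0 - 560.83*I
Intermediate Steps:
W(Q) = -15*Q (W(Q) = 5*(Q*(-3)) = 5*(-3*Q) = -15*Q)
M = I*√131 (M = √(-15*4 - 71) = √(-60 - 71) = √(-131) = I*√131 ≈ 11.446*I)
(-97 + M)*(-49) = (-97 + I*√131)*(-49) = 4753 - 49*I*√131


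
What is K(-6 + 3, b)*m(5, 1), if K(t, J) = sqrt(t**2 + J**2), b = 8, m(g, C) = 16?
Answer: 16*sqrt(73) ≈ 136.70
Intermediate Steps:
K(t, J) = sqrt(J**2 + t**2)
K(-6 + 3, b)*m(5, 1) = sqrt(8**2 + (-6 + 3)**2)*16 = sqrt(64 + (-3)**2)*16 = sqrt(64 + 9)*16 = sqrt(73)*16 = 16*sqrt(73)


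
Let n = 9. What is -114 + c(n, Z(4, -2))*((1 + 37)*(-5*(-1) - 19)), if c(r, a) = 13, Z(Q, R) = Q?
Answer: -7030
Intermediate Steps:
-114 + c(n, Z(4, -2))*((1 + 37)*(-5*(-1) - 19)) = -114 + 13*((1 + 37)*(-5*(-1) - 19)) = -114 + 13*(38*(5 - 19)) = -114 + 13*(38*(-14)) = -114 + 13*(-532) = -114 - 6916 = -7030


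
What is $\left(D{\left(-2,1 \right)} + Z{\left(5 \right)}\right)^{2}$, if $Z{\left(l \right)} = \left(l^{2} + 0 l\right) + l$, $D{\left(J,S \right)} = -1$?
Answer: $841$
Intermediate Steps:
$Z{\left(l \right)} = l + l^{2}$ ($Z{\left(l \right)} = \left(l^{2} + 0\right) + l = l^{2} + l = l + l^{2}$)
$\left(D{\left(-2,1 \right)} + Z{\left(5 \right)}\right)^{2} = \left(-1 + 5 \left(1 + 5\right)\right)^{2} = \left(-1 + 5 \cdot 6\right)^{2} = \left(-1 + 30\right)^{2} = 29^{2} = 841$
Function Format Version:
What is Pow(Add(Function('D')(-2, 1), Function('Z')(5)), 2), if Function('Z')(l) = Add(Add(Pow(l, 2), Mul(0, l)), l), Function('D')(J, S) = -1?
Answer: 841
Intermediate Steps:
Function('Z')(l) = Add(l, Pow(l, 2)) (Function('Z')(l) = Add(Add(Pow(l, 2), 0), l) = Add(Pow(l, 2), l) = Add(l, Pow(l, 2)))
Pow(Add(Function('D')(-2, 1), Function('Z')(5)), 2) = Pow(Add(-1, Mul(5, Add(1, 5))), 2) = Pow(Add(-1, Mul(5, 6)), 2) = Pow(Add(-1, 30), 2) = Pow(29, 2) = 841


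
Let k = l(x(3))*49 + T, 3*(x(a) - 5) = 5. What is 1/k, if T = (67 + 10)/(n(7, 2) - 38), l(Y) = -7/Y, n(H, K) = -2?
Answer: -8/427 ≈ -0.018735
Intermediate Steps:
x(a) = 20/3 (x(a) = 5 + (⅓)*5 = 5 + 5/3 = 20/3)
T = -77/40 (T = (67 + 10)/(-2 - 38) = 77/(-40) = 77*(-1/40) = -77/40 ≈ -1.9250)
k = -427/8 (k = -7/20/3*49 - 77/40 = -7*3/20*49 - 77/40 = -21/20*49 - 77/40 = -1029/20 - 77/40 = -427/8 ≈ -53.375)
1/k = 1/(-427/8) = -8/427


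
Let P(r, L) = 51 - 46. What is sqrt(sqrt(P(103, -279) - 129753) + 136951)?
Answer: sqrt(136951 + 2*I*sqrt(32437)) ≈ 370.07 + 0.487*I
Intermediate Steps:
P(r, L) = 5
sqrt(sqrt(P(103, -279) - 129753) + 136951) = sqrt(sqrt(5 - 129753) + 136951) = sqrt(sqrt(-129748) + 136951) = sqrt(2*I*sqrt(32437) + 136951) = sqrt(136951 + 2*I*sqrt(32437))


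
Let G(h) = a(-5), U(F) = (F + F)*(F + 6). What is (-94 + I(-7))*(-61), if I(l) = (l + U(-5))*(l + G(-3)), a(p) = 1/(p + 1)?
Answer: -7137/4 ≈ -1784.3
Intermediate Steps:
a(p) = 1/(1 + p)
U(F) = 2*F*(6 + F) (U(F) = (2*F)*(6 + F) = 2*F*(6 + F))
G(h) = -¼ (G(h) = 1/(1 - 5) = 1/(-4) = -¼)
I(l) = (-10 + l)*(-¼ + l) (I(l) = (l + 2*(-5)*(6 - 5))*(l - ¼) = (l + 2*(-5)*1)*(-¼ + l) = (l - 10)*(-¼ + l) = (-10 + l)*(-¼ + l))
(-94 + I(-7))*(-61) = (-94 + (5/2 + (-7)² - 41/4*(-7)))*(-61) = (-94 + (5/2 + 49 + 287/4))*(-61) = (-94 + 493/4)*(-61) = (117/4)*(-61) = -7137/4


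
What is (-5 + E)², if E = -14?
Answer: 361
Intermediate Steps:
(-5 + E)² = (-5 - 14)² = (-19)² = 361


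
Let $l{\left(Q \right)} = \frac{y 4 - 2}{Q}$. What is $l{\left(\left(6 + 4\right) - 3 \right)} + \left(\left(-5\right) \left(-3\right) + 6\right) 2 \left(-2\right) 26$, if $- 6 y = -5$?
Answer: $- \frac{45860}{21} \approx -2183.8$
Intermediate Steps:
$y = \frac{5}{6}$ ($y = \left(- \frac{1}{6}\right) \left(-5\right) = \frac{5}{6} \approx 0.83333$)
$l{\left(Q \right)} = \frac{4}{3 Q}$ ($l{\left(Q \right)} = \frac{\frac{5}{6} \cdot 4 - 2}{Q} = \frac{\frac{10}{3} - 2}{Q} = \frac{4}{3 Q}$)
$l{\left(\left(6 + 4\right) - 3 \right)} + \left(\left(-5\right) \left(-3\right) + 6\right) 2 \left(-2\right) 26 = \frac{4}{3 \left(\left(6 + 4\right) - 3\right)} + \left(\left(-5\right) \left(-3\right) + 6\right) 2 \left(-2\right) 26 = \frac{4}{3 \left(10 - 3\right)} + \left(15 + 6\right) 2 \left(-2\right) 26 = \frac{4}{3 \cdot 7} + 21 \cdot 2 \left(-2\right) 26 = \frac{4}{3} \cdot \frac{1}{7} + 42 \left(-2\right) 26 = \frac{4}{21} - 2184 = - \frac{45860}{21}$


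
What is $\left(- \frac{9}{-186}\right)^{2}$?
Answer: $\frac{9}{3844} \approx 0.0023413$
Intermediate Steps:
$\left(- \frac{9}{-186}\right)^{2} = \left(\left(-9\right) \left(- \frac{1}{186}\right)\right)^{2} = \left(\frac{3}{62}\right)^{2} = \frac{9}{3844}$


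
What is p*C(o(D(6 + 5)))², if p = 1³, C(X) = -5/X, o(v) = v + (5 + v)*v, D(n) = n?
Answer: 25/34969 ≈ 0.00071492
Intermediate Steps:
o(v) = v + v*(5 + v)
p = 1
p*C(o(D(6 + 5)))² = 1*(-5*1/((6 + 5)*(6 + (6 + 5))))² = 1*(-5*1/(11*(6 + 11)))² = 1*(-5/(11*17))² = 1*(-5/187)² = 1*(25/34969) = 25/34969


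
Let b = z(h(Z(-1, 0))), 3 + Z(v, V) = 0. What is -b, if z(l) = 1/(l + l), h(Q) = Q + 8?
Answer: -⅒ ≈ -0.10000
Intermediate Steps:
Z(v, V) = -3 (Z(v, V) = -3 + 0 = -3)
h(Q) = 8 + Q
z(l) = 1/(2*l)
b = ⅒ (b = 1/(2*(8 - 3)) = (½)/5 = (½)*(⅕) = ⅒ ≈ 0.10000)
-b = -1*⅒ = -⅒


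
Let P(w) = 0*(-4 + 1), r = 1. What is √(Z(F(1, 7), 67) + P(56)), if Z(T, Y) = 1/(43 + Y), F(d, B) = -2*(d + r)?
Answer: √110/110 ≈ 0.095346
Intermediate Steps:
F(d, B) = -2 - 2*d (F(d, B) = -2*(d + 1) = -2*(1 + d) = -2 - 2*d)
P(w) = 0 (P(w) = 0*(-3) = 0)
√(Z(F(1, 7), 67) + P(56)) = √(1/(43 + 67) + 0) = √(1/110 + 0) = √(1/110) = √110/110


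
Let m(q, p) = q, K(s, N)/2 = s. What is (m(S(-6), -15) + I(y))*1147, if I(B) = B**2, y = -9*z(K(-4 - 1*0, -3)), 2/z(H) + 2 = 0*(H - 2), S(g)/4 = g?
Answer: 65379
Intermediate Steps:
K(s, N) = 2*s
S(g) = 4*g
z(H) = -1 (z(H) = 2/(-2 + 0*(H - 2)) = 2/(-2 + 0*(-2 + H)) = 2/(-2 + 0) = 2/(-2) = 2*(-1/2) = -1)
y = 9 (y = -9*(-1) = 9)
(m(S(-6), -15) + I(y))*1147 = (4*(-6) + 9**2)*1147 = (-24 + 81)*1147 = 57*1147 = 65379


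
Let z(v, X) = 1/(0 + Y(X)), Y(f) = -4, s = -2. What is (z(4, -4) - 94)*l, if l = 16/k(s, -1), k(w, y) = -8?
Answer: 377/2 ≈ 188.50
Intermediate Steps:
z(v, X) = -¼ (z(v, X) = 1/(0 - 4) = 1/(-4) = -¼)
l = -2 (l = 16/(-8) = 16*(-⅛) = -2)
(z(4, -4) - 94)*l = (-¼ - 94)*(-2) = -377/4*(-2) = 377/2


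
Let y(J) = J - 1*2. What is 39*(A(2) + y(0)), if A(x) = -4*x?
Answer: -390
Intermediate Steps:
y(J) = -2 + J (y(J) = J - 2 = -2 + J)
39*(A(2) + y(0)) = 39*(-4*2 + (-2 + 0)) = 39*(-8 - 2) = 39*(-10) = -390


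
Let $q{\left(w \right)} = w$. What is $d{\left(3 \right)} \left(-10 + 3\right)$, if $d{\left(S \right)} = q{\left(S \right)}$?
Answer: $-21$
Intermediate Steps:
$d{\left(S \right)} = S$
$d{\left(3 \right)} \left(-10 + 3\right) = 3 \left(-10 + 3\right) = 3 \left(-7\right) = -21$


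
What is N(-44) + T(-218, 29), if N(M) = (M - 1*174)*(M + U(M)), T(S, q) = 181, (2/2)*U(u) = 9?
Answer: 7811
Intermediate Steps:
U(u) = 9
N(M) = (-174 + M)*(9 + M) (N(M) = (M - 1*174)*(M + 9) = (M - 174)*(9 + M) = (-174 + M)*(9 + M))
N(-44) + T(-218, 29) = (-1566 + (-44)² - 165*(-44)) + 181 = (-1566 + 1936 + 7260) + 181 = 7630 + 181 = 7811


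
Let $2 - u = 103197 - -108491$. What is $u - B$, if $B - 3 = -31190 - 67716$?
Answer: $-112783$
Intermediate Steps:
$B = -98903$ ($B = 3 - 98906 = -98903$)
$u = -211686$ ($u = 2 - \left(103197 - -108491\right) = 2 - \left(103197 + \left(-775 + 109266\right)\right) = 2 - \left(103197 + 108491\right) = 2 - 211688 = -211686$)
$u - B = -211686 - -98903 = -211686 + 98903 = -112783$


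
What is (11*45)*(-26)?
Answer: -12870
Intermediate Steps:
(11*45)*(-26) = 495*(-26) = -12870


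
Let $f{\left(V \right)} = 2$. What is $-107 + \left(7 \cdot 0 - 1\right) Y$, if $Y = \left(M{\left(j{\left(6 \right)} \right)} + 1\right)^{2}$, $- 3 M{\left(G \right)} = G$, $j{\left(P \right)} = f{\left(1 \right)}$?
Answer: $- \frac{964}{9} \approx -107.11$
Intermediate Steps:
$j{\left(P \right)} = 2$
$M{\left(G \right)} = - \frac{G}{3}$
$Y = \frac{1}{9}$ ($Y = \left(\left(- \frac{1}{3}\right) 2 + 1\right)^{2} = \left(- \frac{2}{3} + 1\right)^{2} = \left(\frac{1}{3}\right)^{2} = \frac{1}{9} \approx 0.11111$)
$-107 + \left(7 \cdot 0 - 1\right) Y = -107 + \left(7 \cdot 0 - 1\right) \frac{1}{9} = -107 + \left(0 - 1\right) \frac{1}{9} = -107 - \frac{1}{9} = - \frac{964}{9}$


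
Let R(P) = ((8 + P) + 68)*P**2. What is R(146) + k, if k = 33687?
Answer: 4765839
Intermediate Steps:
R(P) = P**2*(76 + P) (R(P) = (76 + P)*P**2 = P**2*(76 + P))
R(146) + k = 146**2*(76 + 146) + 33687 = 21316*222 + 33687 = 4732152 + 33687 = 4765839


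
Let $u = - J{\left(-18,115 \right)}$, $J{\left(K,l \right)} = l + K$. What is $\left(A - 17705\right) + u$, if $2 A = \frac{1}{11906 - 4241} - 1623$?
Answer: $- \frac{142672477}{7665} \approx -18614.0$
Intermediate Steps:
$J{\left(K,l \right)} = K + l$
$u = -97$ ($u = - (-18 + 115) = \left(-1\right) 97 = -97$)
$A = - \frac{6220147}{7665}$ ($A = \frac{\frac{1}{11906 - 4241} - 1623}{2} = \frac{\frac{1}{7665} - 1623}{2} = \frac{1}{2} \left(- \frac{12440294}{7665}\right) = - \frac{6220147}{7665} \approx -811.5$)
$\left(A - 17705\right) + u = \left(- \frac{6220147}{7665} - 17705\right) - 97 = - \frac{141928972}{7665} - 97 = - \frac{142672477}{7665}$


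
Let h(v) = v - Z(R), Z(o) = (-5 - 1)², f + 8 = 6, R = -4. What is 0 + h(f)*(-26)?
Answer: 988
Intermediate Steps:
f = -2 (f = -8 + 6 = -2)
Z(o) = 36 (Z(o) = (-6)² = 36)
h(v) = -36 + v (h(v) = v - 1*36 = v - 36 = -36 + v)
0 + h(f)*(-26) = 0 + (-36 - 2)*(-26) = 0 - 38*(-26) = 0 + 988 = 988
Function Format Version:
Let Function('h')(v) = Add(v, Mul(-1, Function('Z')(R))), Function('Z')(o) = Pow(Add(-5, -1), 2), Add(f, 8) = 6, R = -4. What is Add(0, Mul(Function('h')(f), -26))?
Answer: 988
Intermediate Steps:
f = -2 (f = Add(-8, 6) = -2)
Function('Z')(o) = 36 (Function('Z')(o) = Pow(-6, 2) = 36)
Function('h')(v) = Add(-36, v) (Function('h')(v) = Add(v, Mul(-1, 36)) = Add(v, -36) = Add(-36, v))
Add(0, Mul(Function('h')(f), -26)) = Add(0, Mul(Add(-36, -2), -26)) = Add(0, Mul(-38, -26)) = Add(0, 988) = 988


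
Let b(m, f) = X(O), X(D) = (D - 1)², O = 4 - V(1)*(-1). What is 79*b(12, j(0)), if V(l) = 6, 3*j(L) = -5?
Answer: 6399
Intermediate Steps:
j(L) = -5/3 (j(L) = (⅓)*(-5) = -5/3)
O = 10 (O = 4 - 6*(-1) = 4 - 1*(-6) = 4 + 6 = 10)
X(D) = (-1 + D)²
b(m, f) = 81 (b(m, f) = (-1 + 10)² = 9² = 81)
79*b(12, j(0)) = 79*81 = 6399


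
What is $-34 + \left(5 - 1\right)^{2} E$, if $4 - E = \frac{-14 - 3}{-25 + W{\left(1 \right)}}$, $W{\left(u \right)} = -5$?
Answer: $\frac{314}{15} \approx 20.933$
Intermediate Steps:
$E = \frac{103}{30}$ ($E = 4 - \frac{-14 - 3}{-25 - 5} = 4 - - \frac{17}{-30} = 4 - \left(-17\right) \left(- \frac{1}{30}\right) = 4 - \frac{17}{30} = \frac{103}{30} \approx 3.4333$)
$-34 + \left(5 - 1\right)^{2} E = -34 + \left(5 - 1\right)^{2} \cdot \frac{103}{30} = -34 + 4^{2} \cdot \frac{103}{30} = -34 + 16 \cdot \frac{103}{30} = -34 + \frac{824}{15} = \frac{314}{15}$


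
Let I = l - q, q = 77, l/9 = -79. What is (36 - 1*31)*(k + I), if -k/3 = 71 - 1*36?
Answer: -4465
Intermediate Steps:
l = -711 (l = 9*(-79) = -711)
I = -788 (I = -711 - 1*77 = -711 - 77 = -788)
k = -105 (k = -3*(71 - 1*36) = -3*(71 - 36) = -3*35 = -105)
(36 - 1*31)*(k + I) = (36 - 1*31)*(-105 - 788) = (36 - 31)*(-893) = 5*(-893) = -4465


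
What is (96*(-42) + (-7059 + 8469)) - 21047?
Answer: -23669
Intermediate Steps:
(96*(-42) + (-7059 + 8469)) - 21047 = (-4032 + 1410) - 21047 = -2622 - 21047 = -23669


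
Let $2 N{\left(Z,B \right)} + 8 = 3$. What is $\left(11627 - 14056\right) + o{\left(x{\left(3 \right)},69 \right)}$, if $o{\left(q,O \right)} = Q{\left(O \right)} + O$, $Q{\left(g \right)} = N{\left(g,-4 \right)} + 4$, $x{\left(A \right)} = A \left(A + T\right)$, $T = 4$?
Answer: $- \frac{4717}{2} \approx -2358.5$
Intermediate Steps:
$N{\left(Z,B \right)} = - \frac{5}{2}$ ($N{\left(Z,B \right)} = -4 + \frac{1}{2} \cdot 3 = -4 + \frac{3}{2} = - \frac{5}{2}$)
$x{\left(A \right)} = A \left(4 + A\right)$ ($x{\left(A \right)} = A \left(A + 4\right) = A \left(4 + A\right)$)
$Q{\left(g \right)} = \frac{3}{2}$ ($Q{\left(g \right)} = - \frac{5}{2} + 4 = \frac{3}{2}$)
$o{\left(q,O \right)} = \frac{3}{2} + O$
$\left(11627 - 14056\right) + o{\left(x{\left(3 \right)},69 \right)} = \left(11627 - 14056\right) + \left(\frac{3}{2} + 69\right) = -2429 + \frac{141}{2} = - \frac{4717}{2}$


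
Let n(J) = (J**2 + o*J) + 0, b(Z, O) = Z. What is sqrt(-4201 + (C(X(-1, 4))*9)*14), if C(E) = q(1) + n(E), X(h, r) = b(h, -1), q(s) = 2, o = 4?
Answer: I*sqrt(4327) ≈ 65.78*I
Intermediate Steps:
n(J) = J**2 + 4*J (n(J) = (J**2 + 4*J) + 0 = J**2 + 4*J)
X(h, r) = h
C(E) = 2 + E*(4 + E)
sqrt(-4201 + (C(X(-1, 4))*9)*14) = sqrt(-4201 + ((2 - (4 - 1))*9)*14) = sqrt(-4201 + ((2 - 1*3)*9)*14) = sqrt(-4201 + ((2 - 3)*9)*14) = sqrt(-4201 - 1*9*14) = sqrt(-4201 - 9*14) = sqrt(-4201 - 126) = sqrt(-4327) = I*sqrt(4327)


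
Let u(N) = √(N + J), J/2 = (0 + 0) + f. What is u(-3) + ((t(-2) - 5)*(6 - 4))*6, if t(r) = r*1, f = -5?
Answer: -84 + I*√13 ≈ -84.0 + 3.6056*I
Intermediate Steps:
t(r) = r
J = -10 (J = 2*((0 + 0) - 5) = 2*(0 - 5) = 2*(-5) = -10)
u(N) = √(-10 + N) (u(N) = √(N - 10) = √(-10 + N))
u(-3) + ((t(-2) - 5)*(6 - 4))*6 = √(-10 - 3) + ((-2 - 5)*(6 - 4))*6 = √(-13) - 7*2*6 = I*√13 - 14*6 = I*√13 - 84 = -84 + I*√13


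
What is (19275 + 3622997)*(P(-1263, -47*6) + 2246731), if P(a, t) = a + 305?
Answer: 8179716116256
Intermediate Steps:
P(a, t) = 305 + a
(19275 + 3622997)*(P(-1263, -47*6) + 2246731) = (19275 + 3622997)*((305 - 1263) + 2246731) = 3642272*(-958 + 2246731) = 3642272*2245773 = 8179716116256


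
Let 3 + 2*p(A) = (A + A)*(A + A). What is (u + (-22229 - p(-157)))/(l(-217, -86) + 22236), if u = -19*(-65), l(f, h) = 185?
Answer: -20083/6406 ≈ -3.1350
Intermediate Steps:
p(A) = -3/2 + 2*A**2 (p(A) = -3/2 + ((A + A)*(A + A))/2 = -3/2 + ((2*A)*(2*A))/2 = -3/2 + (4*A**2)/2 = -3/2 + 2*A**2)
u = 1235
(u + (-22229 - p(-157)))/(l(-217, -86) + 22236) = (1235 + (-22229 - (-3/2 + 2*(-157)**2)))/(185 + 22236) = (1235 + (-22229 - (-3/2 + 2*24649)))/22421 = (1235 + (-22229 - (-3/2 + 49298)))*(1/22421) = (1235 + (-22229 - 1*98593/2))*(1/22421) = (1235 + (-22229 - 98593/2))*(1/22421) = (1235 - 143051/2)*(1/22421) = -140581/2*1/22421 = -20083/6406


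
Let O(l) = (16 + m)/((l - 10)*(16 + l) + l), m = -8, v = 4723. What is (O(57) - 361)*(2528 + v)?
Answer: -1141271145/436 ≈ -2.6176e+6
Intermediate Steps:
O(l) = 8/(l + (-10 + l)*(16 + l)) (O(l) = (16 - 8)/((l - 10)*(16 + l) + l) = 8/((-10 + l)*(16 + l) + l) = 8/(l + (-10 + l)*(16 + l)))
(O(57) - 361)*(2528 + v) = (8/(-160 + 57² + 7*57) - 361)*(2528 + 4723) = (8/(-160 + 3249 + 399) - 361)*7251 = (8/3488 - 361)*7251 = (8*(1/3488) - 361)*7251 = (1/436 - 361)*7251 = -157395/436*7251 = -1141271145/436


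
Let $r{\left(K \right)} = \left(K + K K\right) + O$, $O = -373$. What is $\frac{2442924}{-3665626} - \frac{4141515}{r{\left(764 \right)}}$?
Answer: $- \frac{38267569617}{4933282243} \approx -7.757$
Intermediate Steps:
$r{\left(K \right)} = -373 + K + K^{2}$ ($r{\left(K \right)} = \left(K + K K\right) - 373 = \left(K + K^{2}\right) - 373 = -373 + K + K^{2}$)
$\frac{2442924}{-3665626} - \frac{4141515}{r{\left(764 \right)}} = \frac{2442924}{-3665626} - \frac{4141515}{-373 + 764 + 764^{2}} = 2442924 \left(- \frac{1}{3665626}\right) - \frac{4141515}{-373 + 764 + 583696} = - \frac{39402}{59123} - \frac{4141515}{584087} = - \frac{39402}{59123} - \frac{591645}{83441} = - \frac{38267569617}{4933282243}$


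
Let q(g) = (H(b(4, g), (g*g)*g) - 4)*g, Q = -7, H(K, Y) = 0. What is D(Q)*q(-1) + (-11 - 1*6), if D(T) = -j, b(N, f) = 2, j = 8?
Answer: -49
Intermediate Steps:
D(T) = -8 (D(T) = -1*8 = -8)
q(g) = -4*g (q(g) = (0 - 4)*g = -4*g)
D(Q)*q(-1) + (-11 - 1*6) = -(-32)*(-1) + (-11 - 1*6) = -8*4 + (-11 - 6) = -32 - 17 = -49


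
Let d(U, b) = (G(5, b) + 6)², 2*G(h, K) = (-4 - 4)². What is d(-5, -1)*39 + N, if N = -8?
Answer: 56308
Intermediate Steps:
G(h, K) = 32 (G(h, K) = (-4 - 4)²/2 = (½)*(-8)² = (½)*64 = 32)
d(U, b) = 1444 (d(U, b) = (32 + 6)² = 38² = 1444)
d(-5, -1)*39 + N = 1444*39 - 8 = 56316 - 8 = 56308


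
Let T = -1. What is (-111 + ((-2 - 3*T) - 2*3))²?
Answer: 13456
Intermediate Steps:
(-111 + ((-2 - 3*T) - 2*3))² = (-111 + ((-2 - 3*(-1)) - 2*3))² = (-111 + ((-2 + 3) - 6))² = (-111 + (1 - 6))² = (-111 - 5)² = (-116)² = 13456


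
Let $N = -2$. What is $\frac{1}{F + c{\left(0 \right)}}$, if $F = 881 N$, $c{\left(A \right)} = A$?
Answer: $- \frac{1}{1762} \approx -0.00056754$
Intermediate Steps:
$F = -1762$ ($F = 881 \left(-2\right) = -1762$)
$\frac{1}{F + c{\left(0 \right)}} = \frac{1}{-1762 + 0} = \frac{1}{-1762} = - \frac{1}{1762}$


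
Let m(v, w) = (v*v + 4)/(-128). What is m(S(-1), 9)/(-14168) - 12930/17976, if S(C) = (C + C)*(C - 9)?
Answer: -4983279/6930176 ≈ -0.71907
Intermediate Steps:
S(C) = 2*C*(-9 + C) (S(C) = (2*C)*(-9 + C) = 2*C*(-9 + C))
m(v, w) = -1/32 - v**2/128 (m(v, w) = (v**2 + 4)*(-1/128) = (4 + v**2)*(-1/128) = -1/32 - v**2/128)
m(S(-1), 9)/(-14168) - 12930/17976 = (-1/32 - 4*(-9 - 1)**2/128)/(-14168) - 12930/17976 = (-1/32 - (2*(-1)*(-10))**2/128)*(-1/14168) - 12930*1/17976 = (-1/32 - 1/128*20**2)*(-1/14168) - 2155/2996 = (-1/32 - 1/128*400)*(-1/14168) - 2155/2996 = (-1/32 - 25/8)*(-1/14168) - 2155/2996 = -101/32*(-1/14168) - 2155/2996 = 101/453376 - 2155/2996 = -4983279/6930176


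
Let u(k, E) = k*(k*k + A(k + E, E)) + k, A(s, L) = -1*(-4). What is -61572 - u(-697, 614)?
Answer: 338550786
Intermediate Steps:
A(s, L) = 4
u(k, E) = k + k*(4 + k²) (u(k, E) = k*(k*k + 4) + k = k*(k² + 4) + k = k*(4 + k²) + k = k + k*(4 + k²))
-61572 - u(-697, 614) = -61572 - (-697)*(5 + (-697)²) = -61572 - (-697)*(5 + 485809) = -61572 - (-697)*485814 = -61572 - 1*(-338612358) = -61572 + 338612358 = 338550786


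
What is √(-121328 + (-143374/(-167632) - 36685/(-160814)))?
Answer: 7*I*√28115296547944226486834/3369696556 ≈ 348.32*I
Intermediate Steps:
√(-121328 + (-143374/(-167632) - 36685/(-160814))) = √(-121328 + (-143374*(-1/167632) - 36685*(-1/160814))) = √(-121328 + (71687/83816 + 36685/160814)) = √(-121328 + 7301531589/6739393112) = √(-817669785961147/6739393112) = 7*I*√28115296547944226486834/3369696556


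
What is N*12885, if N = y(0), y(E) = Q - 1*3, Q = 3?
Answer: 0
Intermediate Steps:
y(E) = 0 (y(E) = 3 - 1*3 = 3 - 3 = 0)
N = 0
N*12885 = 0*12885 = 0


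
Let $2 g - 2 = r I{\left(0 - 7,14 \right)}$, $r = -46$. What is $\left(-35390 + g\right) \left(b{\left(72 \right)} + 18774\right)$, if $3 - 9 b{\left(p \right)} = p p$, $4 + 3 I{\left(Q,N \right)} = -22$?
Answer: $- \frac{5763539555}{9} \approx -6.4039 \cdot 10^{8}$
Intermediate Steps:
$I{\left(Q,N \right)} = - \frac{26}{3}$ ($I{\left(Q,N \right)} = - \frac{4}{3} + \frac{1}{3} \left(-22\right) = - \frac{4}{3} - \frac{22}{3} = - \frac{26}{3}$)
$b{\left(p \right)} = \frac{1}{3} - \frac{p^{2}}{9}$ ($b{\left(p \right)} = \frac{1}{3} - \frac{p p}{9} = \frac{1}{3} - \frac{p^{2}}{9}$)
$g = \frac{601}{3}$ ($g = 1 + \frac{\left(-46\right) \left(- \frac{26}{3}\right)}{2} = 1 + \frac{1}{2} \cdot \frac{1196}{3} = 1 + \frac{598}{3} = \frac{601}{3} \approx 200.33$)
$\left(-35390 + g\right) \left(b{\left(72 \right)} + 18774\right) = \left(-35390 + \frac{601}{3}\right) \left(\left(\frac{1}{3} - \frac{72^{2}}{9}\right) + 18774\right) = - \frac{105569 \left(\left(\frac{1}{3} - 576\right) + 18774\right)}{3} = - \frac{105569 \left(- \frac{1727}{3} + 18774\right)}{3} = \left(- \frac{105569}{3}\right) \frac{54595}{3} = - \frac{5763539555}{9}$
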